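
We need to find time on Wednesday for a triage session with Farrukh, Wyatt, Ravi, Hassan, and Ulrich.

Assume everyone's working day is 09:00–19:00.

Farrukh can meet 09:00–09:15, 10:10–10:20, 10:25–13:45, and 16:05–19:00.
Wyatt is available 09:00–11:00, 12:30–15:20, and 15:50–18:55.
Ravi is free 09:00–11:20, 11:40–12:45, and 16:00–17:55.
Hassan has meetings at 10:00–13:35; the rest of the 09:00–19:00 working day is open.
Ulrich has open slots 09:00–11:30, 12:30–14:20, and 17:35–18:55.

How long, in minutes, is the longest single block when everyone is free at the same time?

Hassan free within 09:00–19:00: 09:00–10:00, 13:35–19:00.
Farrukh ∩ Wyatt: 09:00–09:15, 10:10–10:20, 10:25–11:00, 12:30–13:45, 16:05–18:55.
Farrukh ∩ Wyatt ∩ Ravi: 09:00–09:15, 10:10–10:20, 10:25–11:00, 12:30–12:45, 16:05–17:55.
Farrukh ∩ Wyatt ∩ Ravi ∩ Hassan: 09:00–09:15, 16:05–17:55.
Farrukh ∩ Wyatt ∩ Ravi ∩ Hassan ∩ Ulrich: 09:00–09:15, 17:35–17:55.
Common window lengths: 15, 20 min; longest is 20.

20 minutes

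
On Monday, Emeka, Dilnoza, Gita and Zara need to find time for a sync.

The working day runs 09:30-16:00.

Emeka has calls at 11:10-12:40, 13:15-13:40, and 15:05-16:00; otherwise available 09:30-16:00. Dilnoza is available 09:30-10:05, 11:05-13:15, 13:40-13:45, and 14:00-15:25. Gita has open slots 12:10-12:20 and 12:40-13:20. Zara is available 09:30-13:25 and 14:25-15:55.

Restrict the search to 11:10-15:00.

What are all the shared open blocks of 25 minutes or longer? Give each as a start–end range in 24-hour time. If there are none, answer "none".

Emeka free within 09:30–16:00: 09:30–11:10, 12:40–13:15, 13:40–15:05.
Emeka ∩ Dilnoza: 09:30–10:05, 11:05–11:10, 12:40–13:15, 13:40–13:45, 14:00–15:05.
Emeka ∩ Dilnoza ∩ Gita: 12:40–13:15.
Emeka ∩ Dilnoza ∩ Gita ∩ Zara: 12:40–13:15.
Restricted to 11:10–15:00: 12:40–13:15.
Windows ≥ 25 min: 12:40–13:15.

12:40–13:15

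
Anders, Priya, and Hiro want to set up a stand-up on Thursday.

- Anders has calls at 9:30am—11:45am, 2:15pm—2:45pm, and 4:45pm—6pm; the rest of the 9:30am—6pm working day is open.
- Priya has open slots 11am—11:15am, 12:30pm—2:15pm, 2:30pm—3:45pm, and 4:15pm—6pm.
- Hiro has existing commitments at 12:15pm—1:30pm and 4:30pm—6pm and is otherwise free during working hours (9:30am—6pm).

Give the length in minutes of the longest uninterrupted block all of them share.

60 minutes

Anders free within 09:30–18:00: 11:45–14:15, 14:45–16:45.
Hiro free within 09:30–18:00: 09:30–12:15, 13:30–16:30.
Anders ∩ Priya: 12:30–14:15, 14:45–15:45, 16:15–16:45.
Anders ∩ Priya ∩ Hiro: 13:30–14:15, 14:45–15:45, 16:15–16:30.
Common window lengths: 45, 60, 15 min; longest is 60.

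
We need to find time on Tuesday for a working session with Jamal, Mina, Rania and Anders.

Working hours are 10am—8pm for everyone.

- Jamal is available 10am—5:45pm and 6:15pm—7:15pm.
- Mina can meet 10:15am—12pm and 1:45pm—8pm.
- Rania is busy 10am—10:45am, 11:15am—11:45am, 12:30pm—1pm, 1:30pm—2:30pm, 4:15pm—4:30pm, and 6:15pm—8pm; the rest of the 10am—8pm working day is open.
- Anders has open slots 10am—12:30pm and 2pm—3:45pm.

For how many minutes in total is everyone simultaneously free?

Rania free within 10:00–20:00: 10:45–11:15, 11:45–12:30, 13:00–13:30, 14:30–16:15, 16:30–18:15.
Jamal ∩ Mina: 10:15–12:00, 13:45–17:45, 18:15–19:15.
Jamal ∩ Mina ∩ Rania: 10:45–11:15, 11:45–12:00, 14:30–16:15, 16:30–17:45.
Jamal ∩ Mina ∩ Rania ∩ Anders: 10:45–11:15, 11:45–12:00, 14:30–15:45.
Total common minutes: 30 + 15 + 75 = 120.

120 minutes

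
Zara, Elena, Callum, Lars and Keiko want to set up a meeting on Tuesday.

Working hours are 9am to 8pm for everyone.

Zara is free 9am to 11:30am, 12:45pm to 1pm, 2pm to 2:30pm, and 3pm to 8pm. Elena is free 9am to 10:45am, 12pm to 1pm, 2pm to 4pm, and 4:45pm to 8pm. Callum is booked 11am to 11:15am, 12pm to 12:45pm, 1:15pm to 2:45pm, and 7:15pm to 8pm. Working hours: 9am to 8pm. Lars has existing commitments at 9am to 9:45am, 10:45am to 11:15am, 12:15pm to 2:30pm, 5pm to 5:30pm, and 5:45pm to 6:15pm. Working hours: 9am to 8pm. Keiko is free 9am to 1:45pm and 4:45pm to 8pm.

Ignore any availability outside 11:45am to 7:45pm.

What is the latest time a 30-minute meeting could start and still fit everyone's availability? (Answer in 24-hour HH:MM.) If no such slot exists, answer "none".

Callum free within 09:00–20:00: 09:00–11:00, 11:15–12:00, 12:45–13:15, 14:45–19:15.
Lars free within 09:00–20:00: 09:45–10:45, 11:15–12:15, 14:30–17:00, 17:30–17:45, 18:15–20:00.
Zara ∩ Elena: 09:00–10:45, 12:45–13:00, 14:00–14:30, 15:00–16:00, 16:45–20:00.
Zara ∩ Elena ∩ Callum: 09:00–10:45, 12:45–13:00, 15:00–16:00, 16:45–19:15.
Zara ∩ Elena ∩ Callum ∩ Lars: 09:45–10:45, 15:00–16:00, 16:45–17:00, 17:30–17:45, 18:15–19:15.
Zara ∩ Elena ∩ Callum ∩ Lars ∩ Keiko: 09:45–10:45, 16:45–17:00, 17:30–17:45, 18:15–19:15.
Restricted to 11:45–19:45: 16:45–17:00, 17:30–17:45, 18:15–19:15.
Windows ≥ 30 min: 18:15–19:15.
Latest start in the last window 18:15–19:15 is 19:15 − 30 min = 18:45.

18:45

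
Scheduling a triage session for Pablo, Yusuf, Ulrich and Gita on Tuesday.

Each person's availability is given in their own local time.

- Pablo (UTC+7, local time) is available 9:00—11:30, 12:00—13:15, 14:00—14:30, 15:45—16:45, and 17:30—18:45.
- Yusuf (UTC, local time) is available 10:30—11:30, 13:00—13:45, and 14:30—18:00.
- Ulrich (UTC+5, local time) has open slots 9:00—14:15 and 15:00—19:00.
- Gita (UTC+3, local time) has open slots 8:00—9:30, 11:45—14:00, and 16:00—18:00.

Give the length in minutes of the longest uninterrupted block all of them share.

30 minutes

Pablo → UTC: 02:00–04:30, 05:00–06:15, 07:00–07:30, 08:45–09:45, 10:30–11:45.
Yusuf → UTC: 10:30–11:30, 13:00–13:45, 14:30–18:00.
Ulrich → UTC: 04:00–09:15, 10:00–14:00.
Gita → UTC: 05:00–06:30, 08:45–11:00, 13:00–15:00.
Pablo ∩ Yusuf: 10:30–11:30.
Pablo ∩ Yusuf ∩ Ulrich: 10:30–11:30.
Pablo ∩ Yusuf ∩ Ulrich ∩ Gita: 10:30–11:00.
Single common window of 30 minutes.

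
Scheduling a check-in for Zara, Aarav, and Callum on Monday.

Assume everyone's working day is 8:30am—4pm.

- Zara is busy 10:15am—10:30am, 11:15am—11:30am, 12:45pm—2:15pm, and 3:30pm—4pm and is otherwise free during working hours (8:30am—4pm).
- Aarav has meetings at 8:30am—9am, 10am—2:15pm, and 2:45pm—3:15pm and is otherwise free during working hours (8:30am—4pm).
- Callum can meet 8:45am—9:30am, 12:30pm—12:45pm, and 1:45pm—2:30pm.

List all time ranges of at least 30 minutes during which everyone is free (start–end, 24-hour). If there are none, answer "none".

09:00–09:30

Zara free within 08:30–16:00: 08:30–10:15, 10:30–11:15, 11:30–12:45, 14:15–15:30.
Aarav free within 08:30–16:00: 09:00–10:00, 14:15–14:45, 15:15–16:00.
Zara ∩ Aarav: 09:00–10:00, 14:15–14:45, 15:15–15:30.
Zara ∩ Aarav ∩ Callum: 09:00–09:30, 14:15–14:30.
Windows ≥ 30 min: 09:00–09:30.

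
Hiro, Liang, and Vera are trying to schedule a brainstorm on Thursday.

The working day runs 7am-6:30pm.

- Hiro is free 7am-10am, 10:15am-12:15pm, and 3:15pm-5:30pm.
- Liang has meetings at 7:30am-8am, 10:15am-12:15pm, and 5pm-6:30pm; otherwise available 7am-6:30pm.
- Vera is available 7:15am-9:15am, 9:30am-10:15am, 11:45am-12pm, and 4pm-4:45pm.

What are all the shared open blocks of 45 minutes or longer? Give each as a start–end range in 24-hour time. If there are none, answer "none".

Liang free within 07:00–18:30: 07:00–07:30, 08:00–10:15, 12:15–17:00.
Hiro ∩ Liang: 07:00–07:30, 08:00–10:00, 15:15–17:00.
Hiro ∩ Liang ∩ Vera: 07:15–07:30, 08:00–09:15, 09:30–10:00, 16:00–16:45.
Windows ≥ 45 min: 08:00–09:15, 16:00–16:45.

08:00–09:15, 16:00–16:45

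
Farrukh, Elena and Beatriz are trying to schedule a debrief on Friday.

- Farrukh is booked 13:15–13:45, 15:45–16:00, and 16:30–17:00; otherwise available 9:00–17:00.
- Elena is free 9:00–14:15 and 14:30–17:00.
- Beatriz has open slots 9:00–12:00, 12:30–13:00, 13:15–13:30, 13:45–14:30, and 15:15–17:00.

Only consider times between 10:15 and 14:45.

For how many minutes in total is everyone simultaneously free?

165 minutes

Farrukh free within 09:00–17:00: 09:00–13:15, 13:45–15:45, 16:00–16:30.
Farrukh ∩ Elena: 09:00–13:15, 13:45–14:15, 14:30–15:45, 16:00–16:30.
Farrukh ∩ Elena ∩ Beatriz: 09:00–12:00, 12:30–13:00, 13:45–14:15, 15:15–15:45, 16:00–16:30.
Restricted to 10:15–14:45: 10:15–12:00, 12:30–13:00, 13:45–14:15.
Total common minutes: 105 + 30 + 30 = 165.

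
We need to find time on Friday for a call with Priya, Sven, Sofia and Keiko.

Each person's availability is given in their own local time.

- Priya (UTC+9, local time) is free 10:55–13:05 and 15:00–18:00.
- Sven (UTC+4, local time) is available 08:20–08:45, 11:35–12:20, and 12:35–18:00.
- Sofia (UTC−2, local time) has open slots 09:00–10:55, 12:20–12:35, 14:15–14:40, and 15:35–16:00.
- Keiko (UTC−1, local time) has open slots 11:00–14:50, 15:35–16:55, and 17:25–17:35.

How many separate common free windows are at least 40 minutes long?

Priya → UTC: 01:55–04:05, 06:00–09:00.
Sven → UTC: 04:20–04:45, 07:35–08:20, 08:35–14:00.
Sofia → UTC: 11:00–12:55, 14:20–14:35, 16:15–16:40, 17:35–18:00.
Keiko → UTC: 12:00–15:50, 16:35–17:55, 18:25–18:35.
Priya ∩ Sven: 07:35–08:20, 08:35–09:00.
Priya ∩ Sven ∩ Sofia: (none).
Priya ∩ Sven ∩ Sofia ∩ Keiko: (none).
Windows ≥ 40 min: (none).
That's 0 windows.

0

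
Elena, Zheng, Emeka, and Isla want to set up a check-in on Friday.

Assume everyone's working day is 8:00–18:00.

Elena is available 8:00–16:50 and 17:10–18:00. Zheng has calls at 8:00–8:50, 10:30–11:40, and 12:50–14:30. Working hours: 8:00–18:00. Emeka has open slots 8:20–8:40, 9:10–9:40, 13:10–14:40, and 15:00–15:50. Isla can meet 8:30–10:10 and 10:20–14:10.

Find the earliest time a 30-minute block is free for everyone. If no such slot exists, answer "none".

Zheng free within 08:00–18:00: 08:50–10:30, 11:40–12:50, 14:30–18:00.
Elena ∩ Zheng: 08:50–10:30, 11:40–12:50, 14:30–16:50, 17:10–18:00.
Elena ∩ Zheng ∩ Emeka: 09:10–09:40, 14:30–14:40, 15:00–15:50.
Elena ∩ Zheng ∩ Emeka ∩ Isla: 09:10–09:40.
Windows ≥ 30 min: 09:10–09:40.
Earliest such window starts at 09:10.

09:10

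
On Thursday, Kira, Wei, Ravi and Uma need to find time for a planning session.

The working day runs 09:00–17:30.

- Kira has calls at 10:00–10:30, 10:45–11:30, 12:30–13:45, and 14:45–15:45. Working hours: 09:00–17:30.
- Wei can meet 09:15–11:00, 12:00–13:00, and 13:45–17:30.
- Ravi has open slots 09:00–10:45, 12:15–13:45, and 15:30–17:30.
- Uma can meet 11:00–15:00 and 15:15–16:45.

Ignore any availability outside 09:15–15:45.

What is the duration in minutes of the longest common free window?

15 minutes

Kira free within 09:00–17:30: 09:00–10:00, 10:30–10:45, 11:30–12:30, 13:45–14:45, 15:45–17:30.
Kira ∩ Wei: 09:15–10:00, 10:30–10:45, 12:00–12:30, 13:45–14:45, 15:45–17:30.
Kira ∩ Wei ∩ Ravi: 09:15–10:00, 10:30–10:45, 12:15–12:30, 15:45–17:30.
Kira ∩ Wei ∩ Ravi ∩ Uma: 12:15–12:30, 15:45–16:45.
Restricted to 09:15–15:45: 12:15–12:30.
Single common window of 15 minutes.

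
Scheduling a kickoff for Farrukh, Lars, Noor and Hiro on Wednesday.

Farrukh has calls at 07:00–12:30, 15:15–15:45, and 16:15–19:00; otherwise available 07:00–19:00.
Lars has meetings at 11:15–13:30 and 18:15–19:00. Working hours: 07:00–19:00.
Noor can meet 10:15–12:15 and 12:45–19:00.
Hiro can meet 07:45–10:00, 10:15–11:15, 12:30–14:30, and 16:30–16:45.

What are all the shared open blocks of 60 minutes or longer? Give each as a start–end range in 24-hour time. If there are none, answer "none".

13:30–14:30

Farrukh free within 07:00–19:00: 12:30–15:15, 15:45–16:15.
Lars free within 07:00–19:00: 07:00–11:15, 13:30–18:15.
Farrukh ∩ Lars: 13:30–15:15, 15:45–16:15.
Farrukh ∩ Lars ∩ Noor: 13:30–15:15, 15:45–16:15.
Farrukh ∩ Lars ∩ Noor ∩ Hiro: 13:30–14:30.
Windows ≥ 60 min: 13:30–14:30.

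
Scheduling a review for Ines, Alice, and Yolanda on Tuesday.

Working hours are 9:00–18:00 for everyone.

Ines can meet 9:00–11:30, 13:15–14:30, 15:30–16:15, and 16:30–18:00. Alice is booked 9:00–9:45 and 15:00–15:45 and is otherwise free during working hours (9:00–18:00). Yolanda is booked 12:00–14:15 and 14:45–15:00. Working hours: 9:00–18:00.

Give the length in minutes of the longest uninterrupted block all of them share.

Alice free within 09:00–18:00: 09:45–15:00, 15:45–18:00.
Yolanda free within 09:00–18:00: 09:00–12:00, 14:15–14:45, 15:00–18:00.
Ines ∩ Alice: 09:45–11:30, 13:15–14:30, 15:45–16:15, 16:30–18:00.
Ines ∩ Alice ∩ Yolanda: 09:45–11:30, 14:15–14:30, 15:45–16:15, 16:30–18:00.
Common window lengths: 105, 15, 30, 90 min; longest is 105.

105 minutes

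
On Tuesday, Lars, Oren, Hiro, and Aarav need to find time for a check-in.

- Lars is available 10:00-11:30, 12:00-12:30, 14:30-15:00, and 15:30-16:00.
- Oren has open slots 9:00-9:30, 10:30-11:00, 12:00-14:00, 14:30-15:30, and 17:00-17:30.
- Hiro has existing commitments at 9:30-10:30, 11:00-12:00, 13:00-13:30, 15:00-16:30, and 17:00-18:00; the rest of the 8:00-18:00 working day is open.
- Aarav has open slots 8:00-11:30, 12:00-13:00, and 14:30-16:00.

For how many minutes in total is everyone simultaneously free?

90 minutes

Hiro free within 08:00–18:00: 08:00–09:30, 10:30–11:00, 12:00–13:00, 13:30–15:00, 16:30–17:00.
Lars ∩ Oren: 10:30–11:00, 12:00–12:30, 14:30–15:00.
Lars ∩ Oren ∩ Hiro: 10:30–11:00, 12:00–12:30, 14:30–15:00.
Lars ∩ Oren ∩ Hiro ∩ Aarav: 10:30–11:00, 12:00–12:30, 14:30–15:00.
Total common minutes: 30 + 30 + 30 = 90.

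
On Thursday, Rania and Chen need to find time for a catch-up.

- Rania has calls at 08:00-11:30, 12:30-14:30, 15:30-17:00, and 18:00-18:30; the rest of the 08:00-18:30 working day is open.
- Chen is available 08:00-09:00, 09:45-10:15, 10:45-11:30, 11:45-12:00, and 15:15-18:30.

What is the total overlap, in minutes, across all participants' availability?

Rania free within 08:00–18:30: 11:30–12:30, 14:30–15:30, 17:00–18:00.
Rania ∩ Chen: 11:45–12:00, 15:15–15:30, 17:00–18:00.
Total common minutes: 15 + 15 + 60 = 90.

90 minutes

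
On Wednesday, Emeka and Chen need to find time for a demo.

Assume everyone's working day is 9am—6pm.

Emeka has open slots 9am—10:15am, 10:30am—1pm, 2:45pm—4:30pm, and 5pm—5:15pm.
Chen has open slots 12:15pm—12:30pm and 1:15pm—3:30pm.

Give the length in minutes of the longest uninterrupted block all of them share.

45 minutes

Emeka ∩ Chen: 12:15–12:30, 14:45–15:30.
Common window lengths: 15, 45 min; longest is 45.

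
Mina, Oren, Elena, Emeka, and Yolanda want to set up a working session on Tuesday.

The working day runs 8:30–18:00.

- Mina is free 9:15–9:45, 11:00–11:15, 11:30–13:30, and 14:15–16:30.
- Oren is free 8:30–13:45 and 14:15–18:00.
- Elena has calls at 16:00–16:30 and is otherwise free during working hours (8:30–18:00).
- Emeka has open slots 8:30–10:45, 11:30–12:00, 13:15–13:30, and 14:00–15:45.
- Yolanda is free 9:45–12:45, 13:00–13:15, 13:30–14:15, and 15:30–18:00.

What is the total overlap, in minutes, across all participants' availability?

45 minutes

Elena free within 08:30–18:00: 08:30–16:00, 16:30–18:00.
Mina ∩ Oren: 09:15–09:45, 11:00–11:15, 11:30–13:30, 14:15–16:30.
Mina ∩ Oren ∩ Elena: 09:15–09:45, 11:00–11:15, 11:30–13:30, 14:15–16:00.
Mina ∩ Oren ∩ Elena ∩ Emeka: 09:15–09:45, 11:30–12:00, 13:15–13:30, 14:15–15:45.
Mina ∩ Oren ∩ Elena ∩ Emeka ∩ Yolanda: 11:30–12:00, 15:30–15:45.
Total common minutes: 30 + 15 = 45.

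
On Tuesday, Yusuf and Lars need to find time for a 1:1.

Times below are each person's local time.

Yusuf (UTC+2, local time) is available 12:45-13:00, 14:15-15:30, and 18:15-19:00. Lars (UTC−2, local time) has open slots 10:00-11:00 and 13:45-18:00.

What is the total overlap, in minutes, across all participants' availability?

Yusuf → UTC: 10:45–11:00, 12:15–13:30, 16:15–17:00.
Lars → UTC: 12:00–13:00, 15:45–20:00.
Yusuf ∩ Lars: 12:15–13:00, 16:15–17:00.
Total common minutes: 45 + 45 = 90.

90 minutes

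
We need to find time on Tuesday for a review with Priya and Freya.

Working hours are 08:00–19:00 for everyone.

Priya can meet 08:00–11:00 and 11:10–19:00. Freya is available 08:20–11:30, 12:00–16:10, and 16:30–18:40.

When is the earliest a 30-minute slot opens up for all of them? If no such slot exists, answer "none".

08:20

Priya ∩ Freya: 08:20–11:00, 11:10–11:30, 12:00–16:10, 16:30–18:40.
Windows ≥ 30 min: 08:20–11:00, 12:00–16:10, 16:30–18:40.
Earliest such window starts at 08:20.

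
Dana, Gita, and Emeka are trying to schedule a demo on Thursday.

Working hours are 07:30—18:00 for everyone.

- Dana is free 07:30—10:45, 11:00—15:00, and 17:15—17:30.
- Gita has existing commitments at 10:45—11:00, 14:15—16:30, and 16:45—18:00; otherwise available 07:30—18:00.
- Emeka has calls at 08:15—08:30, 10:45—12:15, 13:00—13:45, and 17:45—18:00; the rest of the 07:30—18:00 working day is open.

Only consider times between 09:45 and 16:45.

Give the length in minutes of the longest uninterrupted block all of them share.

Gita free within 07:30–18:00: 07:30–10:45, 11:00–14:15, 16:30–16:45.
Emeka free within 07:30–18:00: 07:30–08:15, 08:30–10:45, 12:15–13:00, 13:45–17:45.
Dana ∩ Gita: 07:30–10:45, 11:00–14:15.
Dana ∩ Gita ∩ Emeka: 07:30–08:15, 08:30–10:45, 12:15–13:00, 13:45–14:15.
Restricted to 09:45–16:45: 09:45–10:45, 12:15–13:00, 13:45–14:15.
Common window lengths: 60, 45, 30 min; longest is 60.

60 minutes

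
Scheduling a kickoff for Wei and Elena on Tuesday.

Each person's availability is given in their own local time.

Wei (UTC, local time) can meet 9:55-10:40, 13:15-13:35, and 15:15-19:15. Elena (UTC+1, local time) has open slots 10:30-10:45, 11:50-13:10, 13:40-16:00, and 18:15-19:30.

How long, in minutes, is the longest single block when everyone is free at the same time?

Wei → UTC: 09:55–10:40, 13:15–13:35, 15:15–19:15.
Elena → UTC: 09:30–09:45, 10:50–12:10, 12:40–15:00, 17:15–18:30.
Wei ∩ Elena: 13:15–13:35, 17:15–18:30.
Common window lengths: 20, 75 min; longest is 75.

75 minutes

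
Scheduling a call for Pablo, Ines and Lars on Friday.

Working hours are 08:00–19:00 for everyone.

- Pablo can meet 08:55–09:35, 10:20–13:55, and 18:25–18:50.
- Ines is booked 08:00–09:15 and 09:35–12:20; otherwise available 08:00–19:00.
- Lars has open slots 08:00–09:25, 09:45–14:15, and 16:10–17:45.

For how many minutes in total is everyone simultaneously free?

Ines free within 08:00–19:00: 09:15–09:35, 12:20–19:00.
Pablo ∩ Ines: 09:15–09:35, 12:20–13:55, 18:25–18:50.
Pablo ∩ Ines ∩ Lars: 09:15–09:25, 12:20–13:55.
Total common minutes: 10 + 95 = 105.

105 minutes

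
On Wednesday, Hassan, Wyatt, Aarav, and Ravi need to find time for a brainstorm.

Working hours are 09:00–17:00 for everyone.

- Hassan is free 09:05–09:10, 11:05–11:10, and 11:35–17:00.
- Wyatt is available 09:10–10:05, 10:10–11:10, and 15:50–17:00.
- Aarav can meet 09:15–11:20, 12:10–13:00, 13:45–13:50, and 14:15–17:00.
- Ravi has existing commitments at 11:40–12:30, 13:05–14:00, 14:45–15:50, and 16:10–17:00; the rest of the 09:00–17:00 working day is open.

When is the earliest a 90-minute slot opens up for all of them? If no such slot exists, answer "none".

none

Ravi free within 09:00–17:00: 09:00–11:40, 12:30–13:05, 14:00–14:45, 15:50–16:10.
Hassan ∩ Wyatt: 11:05–11:10, 15:50–17:00.
Hassan ∩ Wyatt ∩ Aarav: 11:05–11:10, 15:50–17:00.
Hassan ∩ Wyatt ∩ Aarav ∩ Ravi: 11:05–11:10, 15:50–16:10.
Windows ≥ 90 min: (none).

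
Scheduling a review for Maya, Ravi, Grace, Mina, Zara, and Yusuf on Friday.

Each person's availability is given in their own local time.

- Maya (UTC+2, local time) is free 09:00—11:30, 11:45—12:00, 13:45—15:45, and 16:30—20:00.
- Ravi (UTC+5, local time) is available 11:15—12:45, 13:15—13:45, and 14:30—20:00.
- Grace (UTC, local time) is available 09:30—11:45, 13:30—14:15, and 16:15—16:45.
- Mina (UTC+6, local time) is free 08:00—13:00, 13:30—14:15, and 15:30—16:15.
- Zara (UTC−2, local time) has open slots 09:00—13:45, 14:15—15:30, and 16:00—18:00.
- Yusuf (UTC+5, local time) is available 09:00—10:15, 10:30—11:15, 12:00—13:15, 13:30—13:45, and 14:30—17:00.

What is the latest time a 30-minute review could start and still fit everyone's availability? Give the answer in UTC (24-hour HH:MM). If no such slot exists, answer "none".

Maya → UTC: 07:00–09:30, 09:45–10:00, 11:45–13:45, 14:30–18:00.
Ravi → UTC: 06:15–07:45, 08:15–08:45, 09:30–15:00.
Grace → UTC: 09:30–11:45, 13:30–14:15, 16:15–16:45.
Mina → UTC: 02:00–07:00, 07:30–08:15, 09:30–10:15.
Zara → UTC: 11:00–15:45, 16:15–17:30, 18:00–20:00.
Yusuf → UTC: 04:00–05:15, 05:30–06:15, 07:00–08:15, 08:30–08:45, 09:30–12:00.
Maya ∩ Ravi: 07:00–07:45, 08:15–08:45, 09:45–10:00, 11:45–13:45, 14:30–15:00.
Maya ∩ Ravi ∩ Grace: 09:45–10:00, 13:30–13:45.
Maya ∩ Ravi ∩ Grace ∩ Mina: 09:45–10:00.
Maya ∩ Ravi ∩ Grace ∩ Mina ∩ Zara: (none).
Maya ∩ Ravi ∩ Grace ∩ Mina ∩ Zara ∩ Yusuf: (none).
Windows ≥ 30 min: (none).

none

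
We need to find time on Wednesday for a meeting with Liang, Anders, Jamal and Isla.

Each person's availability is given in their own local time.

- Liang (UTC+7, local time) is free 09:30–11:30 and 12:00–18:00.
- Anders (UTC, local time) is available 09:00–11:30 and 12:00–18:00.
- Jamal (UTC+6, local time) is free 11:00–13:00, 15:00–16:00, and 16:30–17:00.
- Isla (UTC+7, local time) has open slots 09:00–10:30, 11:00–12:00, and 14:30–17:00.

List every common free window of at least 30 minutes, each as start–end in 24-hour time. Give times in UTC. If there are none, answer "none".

Liang → UTC: 02:30–04:30, 05:00–11:00.
Anders → UTC: 09:00–11:30, 12:00–18:00.
Jamal → UTC: 05:00–07:00, 09:00–10:00, 10:30–11:00.
Isla → UTC: 02:00–03:30, 04:00–05:00, 07:30–10:00.
Liang ∩ Anders: 09:00–11:00.
Liang ∩ Anders ∩ Jamal: 09:00–10:00, 10:30–11:00.
Liang ∩ Anders ∩ Jamal ∩ Isla: 09:00–10:00.
Windows ≥ 30 min: 09:00–10:00.

09:00–10:00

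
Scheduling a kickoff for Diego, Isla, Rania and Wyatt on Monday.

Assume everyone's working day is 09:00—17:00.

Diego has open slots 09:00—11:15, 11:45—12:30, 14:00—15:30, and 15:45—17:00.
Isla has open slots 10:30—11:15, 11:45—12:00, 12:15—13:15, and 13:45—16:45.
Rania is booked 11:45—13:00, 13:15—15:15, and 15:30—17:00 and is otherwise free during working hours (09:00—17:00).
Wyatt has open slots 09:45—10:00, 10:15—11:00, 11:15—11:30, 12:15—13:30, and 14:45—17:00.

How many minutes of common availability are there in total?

45 minutes

Rania free within 09:00–17:00: 09:00–11:45, 13:00–13:15, 15:15–15:30.
Diego ∩ Isla: 10:30–11:15, 11:45–12:00, 12:15–12:30, 14:00–15:30, 15:45–16:45.
Diego ∩ Isla ∩ Rania: 10:30–11:15, 15:15–15:30.
Diego ∩ Isla ∩ Rania ∩ Wyatt: 10:30–11:00, 15:15–15:30.
Total common minutes: 30 + 15 = 45.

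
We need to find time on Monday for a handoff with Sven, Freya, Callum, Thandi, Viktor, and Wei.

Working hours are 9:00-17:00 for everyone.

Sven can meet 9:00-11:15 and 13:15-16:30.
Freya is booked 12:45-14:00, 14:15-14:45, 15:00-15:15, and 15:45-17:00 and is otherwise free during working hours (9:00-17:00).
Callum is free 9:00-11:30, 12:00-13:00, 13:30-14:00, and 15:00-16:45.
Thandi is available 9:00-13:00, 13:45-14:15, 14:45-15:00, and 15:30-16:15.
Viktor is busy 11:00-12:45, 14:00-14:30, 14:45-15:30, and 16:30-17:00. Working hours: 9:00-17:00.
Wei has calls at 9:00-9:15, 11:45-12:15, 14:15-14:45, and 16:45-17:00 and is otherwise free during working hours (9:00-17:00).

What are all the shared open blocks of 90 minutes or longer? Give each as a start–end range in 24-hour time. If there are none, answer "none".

09:15–11:00

Freya free within 09:00–17:00: 09:00–12:45, 14:00–14:15, 14:45–15:00, 15:15–15:45.
Viktor free within 09:00–17:00: 09:00–11:00, 12:45–14:00, 14:30–14:45, 15:30–16:30.
Wei free within 09:00–17:00: 09:15–11:45, 12:15–14:15, 14:45–16:45.
Sven ∩ Freya: 09:00–11:15, 14:00–14:15, 14:45–15:00, 15:15–15:45.
Sven ∩ Freya ∩ Callum: 09:00–11:15, 15:15–15:45.
Sven ∩ Freya ∩ Callum ∩ Thandi: 09:00–11:15, 15:30–15:45.
Sven ∩ Freya ∩ Callum ∩ Thandi ∩ Viktor: 09:00–11:00, 15:30–15:45.
Sven ∩ Freya ∩ Callum ∩ Thandi ∩ Viktor ∩ Wei: 09:15–11:00, 15:30–15:45.
Windows ≥ 90 min: 09:15–11:00.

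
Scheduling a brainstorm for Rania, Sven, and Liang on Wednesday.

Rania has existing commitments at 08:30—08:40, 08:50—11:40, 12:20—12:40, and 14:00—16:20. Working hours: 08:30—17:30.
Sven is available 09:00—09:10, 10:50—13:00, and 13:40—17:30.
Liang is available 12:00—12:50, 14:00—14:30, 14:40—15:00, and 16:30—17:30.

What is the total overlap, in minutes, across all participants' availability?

Rania free within 08:30–17:30: 08:40–08:50, 11:40–12:20, 12:40–14:00, 16:20–17:30.
Rania ∩ Sven: 11:40–12:20, 12:40–13:00, 13:40–14:00, 16:20–17:30.
Rania ∩ Sven ∩ Liang: 12:00–12:20, 12:40–12:50, 16:30–17:30.
Total common minutes: 20 + 10 + 60 = 90.

90 minutes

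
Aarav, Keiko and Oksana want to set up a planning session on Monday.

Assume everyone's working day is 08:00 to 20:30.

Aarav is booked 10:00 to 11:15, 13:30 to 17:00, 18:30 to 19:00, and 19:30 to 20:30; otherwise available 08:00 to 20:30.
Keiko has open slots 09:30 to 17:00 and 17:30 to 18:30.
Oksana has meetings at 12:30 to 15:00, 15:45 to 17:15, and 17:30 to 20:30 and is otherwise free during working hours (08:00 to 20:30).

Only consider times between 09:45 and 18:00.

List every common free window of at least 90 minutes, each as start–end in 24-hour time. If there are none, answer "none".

none

Aarav free within 08:00–20:30: 08:00–10:00, 11:15–13:30, 17:00–18:30, 19:00–19:30.
Oksana free within 08:00–20:30: 08:00–12:30, 15:00–15:45, 17:15–17:30.
Aarav ∩ Keiko: 09:30–10:00, 11:15–13:30, 17:30–18:30.
Aarav ∩ Keiko ∩ Oksana: 09:30–10:00, 11:15–12:30.
Restricted to 09:45–18:00: 09:45–10:00, 11:15–12:30.
Windows ≥ 90 min: (none).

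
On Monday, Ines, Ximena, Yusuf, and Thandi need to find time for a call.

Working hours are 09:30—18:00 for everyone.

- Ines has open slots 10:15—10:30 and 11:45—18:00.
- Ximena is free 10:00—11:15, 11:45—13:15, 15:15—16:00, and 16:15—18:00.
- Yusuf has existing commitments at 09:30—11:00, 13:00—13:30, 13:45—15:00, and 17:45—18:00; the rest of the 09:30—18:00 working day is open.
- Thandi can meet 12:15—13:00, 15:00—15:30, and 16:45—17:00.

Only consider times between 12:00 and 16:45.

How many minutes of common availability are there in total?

Yusuf free within 09:30–18:00: 11:00–13:00, 13:30–13:45, 15:00–17:45.
Ines ∩ Ximena: 10:15–10:30, 11:45–13:15, 15:15–16:00, 16:15–18:00.
Ines ∩ Ximena ∩ Yusuf: 11:45–13:00, 15:15–16:00, 16:15–17:45.
Ines ∩ Ximena ∩ Yusuf ∩ Thandi: 12:15–13:00, 15:15–15:30, 16:45–17:00.
Restricted to 12:00–16:45: 12:15–13:00, 15:15–15:30.
Total common minutes: 45 + 15 = 60.

60 minutes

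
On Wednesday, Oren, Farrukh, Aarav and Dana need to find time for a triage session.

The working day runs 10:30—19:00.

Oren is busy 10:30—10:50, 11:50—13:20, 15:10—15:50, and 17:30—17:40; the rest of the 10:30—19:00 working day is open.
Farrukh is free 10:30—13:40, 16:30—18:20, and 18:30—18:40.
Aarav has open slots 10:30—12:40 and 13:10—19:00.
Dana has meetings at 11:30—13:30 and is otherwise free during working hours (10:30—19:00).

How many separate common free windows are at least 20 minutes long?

3

Oren free within 10:30–19:00: 10:50–11:50, 13:20–15:10, 15:50–17:30, 17:40–19:00.
Dana free within 10:30–19:00: 10:30–11:30, 13:30–19:00.
Oren ∩ Farrukh: 10:50–11:50, 13:20–13:40, 16:30–17:30, 17:40–18:20, 18:30–18:40.
Oren ∩ Farrukh ∩ Aarav: 10:50–11:50, 13:20–13:40, 16:30–17:30, 17:40–18:20, 18:30–18:40.
Oren ∩ Farrukh ∩ Aarav ∩ Dana: 10:50–11:30, 13:30–13:40, 16:30–17:30, 17:40–18:20, 18:30–18:40.
Windows ≥ 20 min: 10:50–11:30, 16:30–17:30, 17:40–18:20.
That's 3 windows.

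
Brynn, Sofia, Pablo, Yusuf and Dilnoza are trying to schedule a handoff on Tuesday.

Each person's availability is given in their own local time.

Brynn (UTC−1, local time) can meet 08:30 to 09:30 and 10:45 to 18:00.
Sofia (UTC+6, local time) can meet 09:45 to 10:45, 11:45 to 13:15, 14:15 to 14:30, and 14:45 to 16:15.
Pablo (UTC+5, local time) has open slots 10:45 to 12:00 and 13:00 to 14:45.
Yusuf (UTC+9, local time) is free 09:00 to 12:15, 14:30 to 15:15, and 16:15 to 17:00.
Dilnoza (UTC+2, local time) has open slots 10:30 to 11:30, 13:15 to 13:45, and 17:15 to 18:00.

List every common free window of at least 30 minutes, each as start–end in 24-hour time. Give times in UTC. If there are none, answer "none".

none

Brynn → UTC: 09:30–10:30, 11:45–19:00.
Sofia → UTC: 03:45–04:45, 05:45–07:15, 08:15–08:30, 08:45–10:15.
Pablo → UTC: 05:45–07:00, 08:00–09:45.
Yusuf → UTC: 00:00–03:15, 05:30–06:15, 07:15–08:00.
Dilnoza → UTC: 08:30–09:30, 11:15–11:45, 15:15–16:00.
Brynn ∩ Sofia: 09:30–10:15.
Brynn ∩ Sofia ∩ Pablo: 09:30–09:45.
Brynn ∩ Sofia ∩ Pablo ∩ Yusuf: (none).
Brynn ∩ Sofia ∩ Pablo ∩ Yusuf ∩ Dilnoza: (none).
Windows ≥ 30 min: (none).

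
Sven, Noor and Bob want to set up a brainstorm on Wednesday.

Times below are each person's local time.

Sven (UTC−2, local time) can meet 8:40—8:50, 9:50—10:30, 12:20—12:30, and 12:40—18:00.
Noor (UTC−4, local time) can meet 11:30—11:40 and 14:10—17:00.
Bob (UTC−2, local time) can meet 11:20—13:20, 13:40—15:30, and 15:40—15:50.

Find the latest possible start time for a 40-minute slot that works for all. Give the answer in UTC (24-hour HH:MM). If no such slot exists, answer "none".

Sven → UTC: 10:40–10:50, 11:50–12:30, 14:20–14:30, 14:40–20:00.
Noor → UTC: 15:30–15:40, 18:10–21:00.
Bob → UTC: 13:20–15:20, 15:40–17:30, 17:40–17:50.
Sven ∩ Noor: 15:30–15:40, 18:10–20:00.
Sven ∩ Noor ∩ Bob: (none).
Windows ≥ 40 min: (none).

none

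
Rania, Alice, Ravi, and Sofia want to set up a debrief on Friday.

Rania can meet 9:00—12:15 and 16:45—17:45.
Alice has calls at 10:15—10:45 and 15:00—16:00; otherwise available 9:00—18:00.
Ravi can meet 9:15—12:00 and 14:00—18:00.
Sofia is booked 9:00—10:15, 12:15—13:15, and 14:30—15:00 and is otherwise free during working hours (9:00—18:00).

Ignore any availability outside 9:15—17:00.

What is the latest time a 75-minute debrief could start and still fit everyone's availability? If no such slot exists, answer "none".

Alice free within 09:00–18:00: 09:00–10:15, 10:45–15:00, 16:00–18:00.
Sofia free within 09:00–18:00: 10:15–12:15, 13:15–14:30, 15:00–18:00.
Rania ∩ Alice: 09:00–10:15, 10:45–12:15, 16:45–17:45.
Rania ∩ Alice ∩ Ravi: 09:15–10:15, 10:45–12:00, 16:45–17:45.
Rania ∩ Alice ∩ Ravi ∩ Sofia: 10:45–12:00, 16:45–17:45.
Restricted to 09:15–17:00: 10:45–12:00, 16:45–17:00.
Windows ≥ 75 min: 10:45–12:00.
Latest start in the last window 10:45–12:00 is 12:00 − 75 min = 10:45.

10:45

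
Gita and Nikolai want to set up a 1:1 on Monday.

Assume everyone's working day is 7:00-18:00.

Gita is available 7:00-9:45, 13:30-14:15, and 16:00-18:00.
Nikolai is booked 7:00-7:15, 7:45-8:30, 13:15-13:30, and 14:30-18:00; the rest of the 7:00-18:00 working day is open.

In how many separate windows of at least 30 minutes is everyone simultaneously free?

Nikolai free within 07:00–18:00: 07:15–07:45, 08:30–13:15, 13:30–14:30.
Gita ∩ Nikolai: 07:15–07:45, 08:30–09:45, 13:30–14:15.
Windows ≥ 30 min: 07:15–07:45, 08:30–09:45, 13:30–14:15.
That's 3 windows.

3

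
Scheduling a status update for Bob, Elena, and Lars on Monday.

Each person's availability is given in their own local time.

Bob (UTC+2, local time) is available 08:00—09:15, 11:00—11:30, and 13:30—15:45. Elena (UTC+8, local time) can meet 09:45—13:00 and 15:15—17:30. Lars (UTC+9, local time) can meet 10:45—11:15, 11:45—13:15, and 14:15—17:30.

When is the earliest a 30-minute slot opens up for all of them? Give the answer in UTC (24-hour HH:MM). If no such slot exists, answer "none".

none

Bob → UTC: 06:00–07:15, 09:00–09:30, 11:30–13:45.
Elena → UTC: 01:45–05:00, 07:15–09:30.
Lars → UTC: 01:45–02:15, 02:45–04:15, 05:15–08:30.
Bob ∩ Elena: 09:00–09:30.
Bob ∩ Elena ∩ Lars: (none).
Windows ≥ 30 min: (none).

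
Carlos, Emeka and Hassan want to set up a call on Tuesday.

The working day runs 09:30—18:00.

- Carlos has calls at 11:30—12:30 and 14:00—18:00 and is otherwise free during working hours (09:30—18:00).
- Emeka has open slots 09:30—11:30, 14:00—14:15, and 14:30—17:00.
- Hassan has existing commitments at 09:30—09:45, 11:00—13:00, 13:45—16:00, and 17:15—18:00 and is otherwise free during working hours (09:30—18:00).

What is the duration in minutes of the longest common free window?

75 minutes

Carlos free within 09:30–18:00: 09:30–11:30, 12:30–14:00.
Hassan free within 09:30–18:00: 09:45–11:00, 13:00–13:45, 16:00–17:15.
Carlos ∩ Emeka: 09:30–11:30.
Carlos ∩ Emeka ∩ Hassan: 09:45–11:00.
Single common window of 75 minutes.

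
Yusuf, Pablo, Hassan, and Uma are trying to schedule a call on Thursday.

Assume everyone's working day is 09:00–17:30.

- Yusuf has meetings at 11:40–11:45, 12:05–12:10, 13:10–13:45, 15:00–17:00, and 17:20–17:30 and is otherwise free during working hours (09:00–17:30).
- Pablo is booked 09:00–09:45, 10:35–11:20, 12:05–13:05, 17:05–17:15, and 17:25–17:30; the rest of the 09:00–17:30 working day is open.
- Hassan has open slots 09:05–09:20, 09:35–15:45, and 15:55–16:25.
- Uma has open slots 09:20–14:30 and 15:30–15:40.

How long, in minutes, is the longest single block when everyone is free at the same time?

50 minutes

Yusuf free within 09:00–17:30: 09:00–11:40, 11:45–12:05, 12:10–13:10, 13:45–15:00, 17:00–17:20.
Pablo free within 09:00–17:30: 09:45–10:35, 11:20–12:05, 13:05–17:05, 17:15–17:25.
Yusuf ∩ Pablo: 09:45–10:35, 11:20–11:40, 11:45–12:05, 13:05–13:10, 13:45–15:00, 17:00–17:05, 17:15–17:20.
Yusuf ∩ Pablo ∩ Hassan: 09:45–10:35, 11:20–11:40, 11:45–12:05, 13:05–13:10, 13:45–15:00.
Yusuf ∩ Pablo ∩ Hassan ∩ Uma: 09:45–10:35, 11:20–11:40, 11:45–12:05, 13:05–13:10, 13:45–14:30.
Common window lengths: 50, 20, 20, 5, 45 min; longest is 50.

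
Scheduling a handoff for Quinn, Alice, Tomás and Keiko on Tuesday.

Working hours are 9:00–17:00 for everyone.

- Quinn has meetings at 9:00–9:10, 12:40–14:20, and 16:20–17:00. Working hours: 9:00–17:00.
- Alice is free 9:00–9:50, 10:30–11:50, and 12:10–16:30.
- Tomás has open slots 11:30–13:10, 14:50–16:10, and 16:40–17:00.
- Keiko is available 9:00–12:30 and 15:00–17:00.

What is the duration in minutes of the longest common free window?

70 minutes

Quinn free within 09:00–17:00: 09:10–12:40, 14:20–16:20.
Quinn ∩ Alice: 09:10–09:50, 10:30–11:50, 12:10–12:40, 14:20–16:20.
Quinn ∩ Alice ∩ Tomás: 11:30–11:50, 12:10–12:40, 14:50–16:10.
Quinn ∩ Alice ∩ Tomás ∩ Keiko: 11:30–11:50, 12:10–12:30, 15:00–16:10.
Common window lengths: 20, 20, 70 min; longest is 70.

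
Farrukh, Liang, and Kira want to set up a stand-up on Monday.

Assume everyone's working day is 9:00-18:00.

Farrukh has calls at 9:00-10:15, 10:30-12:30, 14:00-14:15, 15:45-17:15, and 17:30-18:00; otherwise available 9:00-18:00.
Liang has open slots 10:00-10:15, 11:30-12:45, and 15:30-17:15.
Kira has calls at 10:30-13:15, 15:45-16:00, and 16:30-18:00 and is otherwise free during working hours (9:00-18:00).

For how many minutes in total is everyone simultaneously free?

Farrukh free within 09:00–18:00: 10:15–10:30, 12:30–14:00, 14:15–15:45, 17:15–17:30.
Kira free within 09:00–18:00: 09:00–10:30, 13:15–15:45, 16:00–16:30.
Farrukh ∩ Liang: 12:30–12:45, 15:30–15:45.
Farrukh ∩ Liang ∩ Kira: 15:30–15:45.
Total common minutes: 15.

15 minutes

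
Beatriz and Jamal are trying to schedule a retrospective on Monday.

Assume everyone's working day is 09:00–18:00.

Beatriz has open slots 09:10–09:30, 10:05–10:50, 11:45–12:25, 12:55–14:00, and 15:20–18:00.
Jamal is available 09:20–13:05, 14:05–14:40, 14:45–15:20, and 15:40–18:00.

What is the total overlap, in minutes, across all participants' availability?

245 minutes

Beatriz ∩ Jamal: 09:20–09:30, 10:05–10:50, 11:45–12:25, 12:55–13:05, 15:40–18:00.
Total common minutes: 10 + 45 + 40 + 10 + 140 = 245.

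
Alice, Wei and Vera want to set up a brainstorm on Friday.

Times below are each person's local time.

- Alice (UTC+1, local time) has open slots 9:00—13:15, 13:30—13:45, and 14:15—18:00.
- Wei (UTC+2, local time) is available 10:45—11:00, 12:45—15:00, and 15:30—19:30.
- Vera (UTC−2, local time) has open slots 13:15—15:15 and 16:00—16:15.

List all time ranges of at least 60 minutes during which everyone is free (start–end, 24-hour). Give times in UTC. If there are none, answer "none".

Alice → UTC: 08:00–12:15, 12:30–12:45, 13:15–17:00.
Wei → UTC: 08:45–09:00, 10:45–13:00, 13:30–17:30.
Vera → UTC: 15:15–17:15, 18:00–18:15.
Alice ∩ Wei: 08:45–09:00, 10:45–12:15, 12:30–12:45, 13:30–17:00.
Alice ∩ Wei ∩ Vera: 15:15–17:00.
Windows ≥ 60 min: 15:15–17:00.

15:15–17:00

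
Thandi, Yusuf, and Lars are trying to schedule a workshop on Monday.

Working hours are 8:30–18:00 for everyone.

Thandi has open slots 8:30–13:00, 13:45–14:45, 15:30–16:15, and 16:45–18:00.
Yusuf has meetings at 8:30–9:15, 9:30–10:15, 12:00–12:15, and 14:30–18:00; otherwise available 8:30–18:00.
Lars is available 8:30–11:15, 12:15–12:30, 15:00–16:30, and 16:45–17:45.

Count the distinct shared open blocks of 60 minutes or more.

Yusuf free within 08:30–18:00: 09:15–09:30, 10:15–12:00, 12:15–14:30.
Thandi ∩ Yusuf: 09:15–09:30, 10:15–12:00, 12:15–13:00, 13:45–14:30.
Thandi ∩ Yusuf ∩ Lars: 09:15–09:30, 10:15–11:15, 12:15–12:30.
Windows ≥ 60 min: 10:15–11:15.
That's 1 window.

1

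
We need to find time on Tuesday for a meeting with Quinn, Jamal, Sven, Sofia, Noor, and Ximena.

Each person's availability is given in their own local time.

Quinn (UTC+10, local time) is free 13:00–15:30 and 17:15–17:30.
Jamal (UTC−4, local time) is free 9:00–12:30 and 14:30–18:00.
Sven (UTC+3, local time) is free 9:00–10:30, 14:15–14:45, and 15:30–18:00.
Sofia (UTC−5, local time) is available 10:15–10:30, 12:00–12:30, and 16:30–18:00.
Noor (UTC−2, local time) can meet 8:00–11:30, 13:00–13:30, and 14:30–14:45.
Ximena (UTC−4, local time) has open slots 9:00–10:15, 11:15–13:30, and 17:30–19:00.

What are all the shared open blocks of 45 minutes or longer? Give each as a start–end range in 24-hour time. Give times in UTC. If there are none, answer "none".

Quinn → UTC: 03:00–05:30, 07:15–07:30.
Jamal → UTC: 13:00–16:30, 18:30–22:00.
Sven → UTC: 06:00–07:30, 11:15–11:45, 12:30–15:00.
Sofia → UTC: 15:15–15:30, 17:00–17:30, 21:30–23:00.
Noor → UTC: 10:00–13:30, 15:00–15:30, 16:30–16:45.
Ximena → UTC: 13:00–14:15, 15:15–17:30, 21:30–23:00.
Quinn ∩ Jamal: (none).
Quinn ∩ Jamal ∩ Sven: (none).
Quinn ∩ Jamal ∩ Sven ∩ Sofia: (none).
Quinn ∩ Jamal ∩ Sven ∩ Sofia ∩ Noor: (none).
Quinn ∩ Jamal ∩ Sven ∩ Sofia ∩ Noor ∩ Ximena: (none).
Windows ≥ 45 min: (none).

none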